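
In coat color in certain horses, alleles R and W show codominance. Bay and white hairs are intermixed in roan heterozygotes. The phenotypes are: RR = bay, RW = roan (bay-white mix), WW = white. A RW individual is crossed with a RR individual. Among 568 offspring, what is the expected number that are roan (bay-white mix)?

Punnett square for RW × RR:
Offspring genotypes: 2 RR, 2 RW
Phenotype counts: 2 bay, 2 roan (bay-white mix)
roan (bay-white mix): 2 out of 4 → fraction 1/2
Expected count = 1/2 × 568 = 284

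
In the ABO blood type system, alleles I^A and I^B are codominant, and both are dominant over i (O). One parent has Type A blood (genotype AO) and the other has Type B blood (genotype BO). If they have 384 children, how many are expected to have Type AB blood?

Cross: AO × BO
Possible offspring genotypes: 1 AB, 1 AO, 1 BO, 1 OO
Blood type counts: 1 Type AB, 1 Type A, 1 Type B, 1 Type O
Probability of Type AB: 1/4
Expected count = 1/4 × 384 = 96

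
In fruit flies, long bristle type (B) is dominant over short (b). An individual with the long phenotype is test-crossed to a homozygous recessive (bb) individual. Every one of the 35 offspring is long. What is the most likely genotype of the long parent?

Test cross: ? × bb
All offspring are long.
If the unknown parent were heterozygous (Bb), about half of 35 offspring would be short; none are. The unknown parent is most likely homozygous dominant (BB).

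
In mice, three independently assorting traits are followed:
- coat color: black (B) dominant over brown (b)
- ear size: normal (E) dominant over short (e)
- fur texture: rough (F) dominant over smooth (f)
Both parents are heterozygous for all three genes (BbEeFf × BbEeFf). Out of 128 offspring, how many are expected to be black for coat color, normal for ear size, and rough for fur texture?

Trihybrid cross: BbEeFf × BbEeFf
Each trait segregates independently with a 3:1 phenotypic ratio, so each gene contributes 3/4 (dominant) or 1/4 (recessive).
Target: black (coat color), normal (ear size), rough (fur texture)
Probability = product of independent per-trait probabilities
= 3/4 × 3/4 × 3/4 = 27/64
Expected count = 27/64 × 128 = 54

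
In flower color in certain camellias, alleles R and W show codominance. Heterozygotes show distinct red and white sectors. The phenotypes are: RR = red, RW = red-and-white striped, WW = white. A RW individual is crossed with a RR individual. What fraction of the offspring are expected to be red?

Punnett square for RW × RR:
Offspring genotypes: 2 RR, 2 RW
Phenotype counts: 2 red, 2 red-and-white striped
red: 2 out of 4
Probability: 2/4 = 1/2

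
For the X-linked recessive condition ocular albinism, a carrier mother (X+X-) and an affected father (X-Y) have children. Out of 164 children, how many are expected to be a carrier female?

Cross: X+X- × X-Y
Offspring: 1 X+X-, 1 X+Y, 1 X-X-, 1 X-Y
Probability of a carrier female: 1/4
Expected count = 1/4 × 164 = 41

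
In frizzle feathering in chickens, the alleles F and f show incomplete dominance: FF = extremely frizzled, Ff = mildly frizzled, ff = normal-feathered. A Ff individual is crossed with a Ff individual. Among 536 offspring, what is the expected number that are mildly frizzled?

Punnett square for Ff × Ff:
Offspring genotypes: 1 FF, 2 Ff, 1 ff
Phenotype counts: 1 extremely frizzled, 2 mildly frizzled, 1 normal-feathered
mildly frizzled: 2 out of 4 → fraction 1/2
Expected count = 1/2 × 536 = 268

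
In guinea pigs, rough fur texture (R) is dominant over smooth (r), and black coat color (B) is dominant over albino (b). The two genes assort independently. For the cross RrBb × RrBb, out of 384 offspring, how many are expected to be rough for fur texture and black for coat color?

Dihybrid cross RrBb × RrBb — consider each gene separately:
fur texture: Rr × Rr → 1 RR, 2 Rr, 1 rr → 3 R_ : 1 rr (out of 4)
coat color: Bb × Bb → 1 BB, 2 Bb, 1 bb → 3 B_ : 1 bb (out of 4)
Looking for: rough (R_) and black (B_)
P(rough) = 3/4, P(black) = 3/4
P(both) = 3/4 × 3/4 = 9/16
Expected count = 9/16 × 384 = 216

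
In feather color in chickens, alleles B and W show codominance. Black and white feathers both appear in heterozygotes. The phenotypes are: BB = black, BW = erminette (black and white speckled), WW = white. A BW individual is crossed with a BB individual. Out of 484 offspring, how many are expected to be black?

Punnett square for BW × BB:
Offspring genotypes: 2 BB, 2 BW
Phenotype counts: 2 black, 2 erminette (black and white speckled)
black: 2 out of 4 → fraction 1/2
Expected count = 1/2 × 484 = 242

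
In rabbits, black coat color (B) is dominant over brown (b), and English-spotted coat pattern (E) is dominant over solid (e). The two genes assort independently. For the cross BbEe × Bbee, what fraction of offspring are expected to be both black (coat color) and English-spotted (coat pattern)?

Dihybrid cross BbEe × Bbee — consider each gene separately:
coat color: Bb × Bb → 1 BB, 2 Bb, 1 bb → 3 B_ : 1 bb (out of 4)
coat pattern: Ee × ee → 2 Ee, 2 ee → 2 E_ : 2 ee (out of 4)
Looking for: black (B_) and English-spotted (E_)
P(black) = 3/4, P(English-spotted) = 2/4
P(both) = 3/4 × 2/4 = 6/16 = 3/8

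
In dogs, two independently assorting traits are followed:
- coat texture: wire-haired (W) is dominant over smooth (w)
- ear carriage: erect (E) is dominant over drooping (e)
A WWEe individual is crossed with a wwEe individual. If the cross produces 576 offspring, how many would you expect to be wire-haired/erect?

Dihybrid cross WWEe × wwEe — consider each gene separately:
coat texture: WW × ww → 4 Ww → 4 W_ (out of 4)
ear carriage: Ee × Ee → 1 EE, 2 Ee, 1 ee → 3 E_ : 1 ee (out of 4)
Combine (counts out of 4 × 4 = 16): wire-haired/erect (W_E_) = 4×3 = 12; wire-haired/drooping (W_ee) = 4×1 = 4
Phenotype counts (out of 16): 12 wire-haired/erect, 4 wire-haired/drooping
wire-haired/erect: 12 out of 16 → fraction 3/4
Expected count = 3/4 × 576 = 432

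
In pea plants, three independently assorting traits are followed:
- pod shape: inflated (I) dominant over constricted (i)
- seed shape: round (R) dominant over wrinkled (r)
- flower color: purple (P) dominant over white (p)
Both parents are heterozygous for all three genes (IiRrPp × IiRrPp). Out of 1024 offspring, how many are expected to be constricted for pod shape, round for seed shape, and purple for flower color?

Trihybrid cross: IiRrPp × IiRrPp
Each trait segregates independently with a 3:1 phenotypic ratio, so each gene contributes 3/4 (dominant) or 1/4 (recessive).
Target: constricted (pod shape), round (seed shape), purple (flower color)
Probability = product of independent per-trait probabilities
= 1/4 × 3/4 × 3/4 = 9/64
Expected count = 9/64 × 1024 = 144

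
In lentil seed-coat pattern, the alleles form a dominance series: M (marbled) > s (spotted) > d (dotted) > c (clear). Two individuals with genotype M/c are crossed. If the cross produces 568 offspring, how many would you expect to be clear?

Cross: M/c × M/c
Allele dominance: M > s > d > c
Offspring genotypes: 1 M/M, 2 M/c, 1 c/c
Phenotype counts: 3 marbled, 1 clear
clear: 1 out of 4 → fraction 1/4
Expected count = 1/4 × 568 = 142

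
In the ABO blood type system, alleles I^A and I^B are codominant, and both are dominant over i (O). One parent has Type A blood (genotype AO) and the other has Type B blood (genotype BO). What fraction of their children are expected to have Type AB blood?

Cross: AO × BO
Possible offspring genotypes: 1 AB, 1 AO, 1 BO, 1 OO
Blood type counts: 1 Type AB, 1 Type A, 1 Type B, 1 Type O
Probability of Type AB: 1/4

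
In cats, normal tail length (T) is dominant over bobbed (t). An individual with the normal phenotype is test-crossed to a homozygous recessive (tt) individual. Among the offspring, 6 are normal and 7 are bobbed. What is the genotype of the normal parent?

Test cross: ? × tt
Offspring: 6 normal, 7 bobbed — approximately 1:1.
A 1:1 ratio in a test cross indicates the unknown parent is heterozygous (Tt).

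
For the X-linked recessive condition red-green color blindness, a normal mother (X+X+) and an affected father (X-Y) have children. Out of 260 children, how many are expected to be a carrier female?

Cross: X+X+ × X-Y
Offspring: 2 X+X-, 2 X+Y
Probability of a carrier female: 2/4 = 1/2
Expected count = 1/2 × 260 = 130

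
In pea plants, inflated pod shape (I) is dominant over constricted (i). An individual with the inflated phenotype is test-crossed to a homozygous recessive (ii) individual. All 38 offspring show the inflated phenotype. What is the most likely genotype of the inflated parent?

Test cross: ? × ii
All offspring are inflated.
If the unknown parent were heterozygous (Ii), about half of 38 offspring would be constricted; none are. The unknown parent is most likely homozygous dominant (II).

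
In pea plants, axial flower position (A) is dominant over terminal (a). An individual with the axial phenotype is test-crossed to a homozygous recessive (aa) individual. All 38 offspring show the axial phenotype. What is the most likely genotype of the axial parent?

Test cross: ? × aa
All offspring are axial.
If the unknown parent were heterozygous (Aa), about half of 38 offspring would be terminal; none are. The unknown parent is most likely homozygous dominant (AA).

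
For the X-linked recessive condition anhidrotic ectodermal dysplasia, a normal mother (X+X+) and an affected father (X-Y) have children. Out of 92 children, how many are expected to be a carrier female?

Cross: X+X+ × X-Y
Offspring: 2 X+X-, 2 X+Y
Probability of a carrier female: 2/4 = 1/2
Expected count = 1/2 × 92 = 46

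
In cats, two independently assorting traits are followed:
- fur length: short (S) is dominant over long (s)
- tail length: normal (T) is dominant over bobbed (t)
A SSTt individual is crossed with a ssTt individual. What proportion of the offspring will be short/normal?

Dihybrid cross SSTt × ssTt — consider each gene separately:
fur length: SS × ss → 4 Ss → 4 S_ (out of 4)
tail length: Tt × Tt → 1 TT, 2 Tt, 1 tt → 3 T_ : 1 tt (out of 4)
Combine (counts out of 4 × 4 = 16): short/normal (S_T_) = 4×3 = 12; short/bobbed (S_tt) = 4×1 = 4
Phenotype counts (out of 16): 12 short/normal, 4 short/bobbed
short/normal: 12 out of 16
Probability: 12/16 = 3/4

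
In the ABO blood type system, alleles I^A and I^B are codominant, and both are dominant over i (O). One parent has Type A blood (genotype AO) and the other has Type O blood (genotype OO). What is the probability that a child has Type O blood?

Cross: AO × OO
Possible offspring genotypes: 2 AO, 2 OO
Blood type counts: 2 Type A, 2 Type O
Probability of Type O: 2/4 = 1/2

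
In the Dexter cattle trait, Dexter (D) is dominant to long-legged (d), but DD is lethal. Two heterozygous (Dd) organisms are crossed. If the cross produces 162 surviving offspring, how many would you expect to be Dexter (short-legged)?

Cross: Dd × Dd
Punnett square offspring (before lethality): 1 DD, 2 Dd, 1 dd
The DD genotype is lethal (embryos die); surviving offspring: 2 Dd, 1 dd
Dexter (short-legged): 2 out of 3 → fraction 2/3
Expected count = 2/3 × 162 = 108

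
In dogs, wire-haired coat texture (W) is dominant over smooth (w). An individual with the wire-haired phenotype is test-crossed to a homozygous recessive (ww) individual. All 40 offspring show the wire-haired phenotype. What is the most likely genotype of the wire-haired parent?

Test cross: ? × ww
All offspring are wire-haired.
If the unknown parent were heterozygous (Ww), about half of 40 offspring would be smooth; none are. The unknown parent is most likely homozygous dominant (WW).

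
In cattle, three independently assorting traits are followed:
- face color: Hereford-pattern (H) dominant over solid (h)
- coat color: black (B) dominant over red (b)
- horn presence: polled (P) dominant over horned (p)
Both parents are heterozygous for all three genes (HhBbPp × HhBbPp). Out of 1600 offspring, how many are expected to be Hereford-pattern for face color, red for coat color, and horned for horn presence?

Trihybrid cross: HhBbPp × HhBbPp
Each trait segregates independently with a 3:1 phenotypic ratio, so each gene contributes 3/4 (dominant) or 1/4 (recessive).
Target: Hereford-pattern (face color), red (coat color), horned (horn presence)
Probability = product of independent per-trait probabilities
= 3/4 × 1/4 × 1/4 = 3/64
Expected count = 3/64 × 1600 = 75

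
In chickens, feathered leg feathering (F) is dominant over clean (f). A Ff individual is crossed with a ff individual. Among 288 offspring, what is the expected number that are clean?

Punnett square for Ff × ff:
Offspring genotypes: 2 Ff, 2 ff
feathered: 2, clean: 2
clean: 2 out of 4 → fraction 1/2
Expected count = 1/2 × 288 = 144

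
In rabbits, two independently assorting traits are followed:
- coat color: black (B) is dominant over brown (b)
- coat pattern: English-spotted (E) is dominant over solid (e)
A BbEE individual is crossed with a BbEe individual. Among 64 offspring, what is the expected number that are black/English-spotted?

Dihybrid cross BbEE × BbEe — consider each gene separately:
coat color: Bb × Bb → 1 BB, 2 Bb, 1 bb → 3 B_ : 1 bb (out of 4)
coat pattern: EE × Ee → 2 EE, 2 Ee → 4 E_ (out of 4)
Combine (counts out of 4 × 4 = 16): black/English-spotted (B_E_) = 3×4 = 12; brown/English-spotted (bbE_) = 1×4 = 4
Phenotype counts (out of 16): 12 black/English-spotted, 4 brown/English-spotted
black/English-spotted: 12 out of 16 → fraction 3/4
Expected count = 3/4 × 64 = 48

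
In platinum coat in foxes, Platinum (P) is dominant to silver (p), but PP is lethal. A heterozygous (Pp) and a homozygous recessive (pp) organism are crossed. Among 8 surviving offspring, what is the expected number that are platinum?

Cross: Pp × pp
Punnett square offspring (before lethality): 2 Pp, 2 pp
No PP offspring are produced in this cross.
platinum: 2 out of 4 → fraction 1/2
Expected count = 1/2 × 8 = 4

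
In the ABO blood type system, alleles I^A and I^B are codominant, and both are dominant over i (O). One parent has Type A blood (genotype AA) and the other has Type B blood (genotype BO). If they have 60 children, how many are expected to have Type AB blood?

Cross: AA × BO
Possible offspring genotypes: 2 AB, 2 AO
Blood type counts: 2 Type AB, 2 Type A
Probability of Type AB: 2/4 = 1/2
Expected count = 1/2 × 60 = 30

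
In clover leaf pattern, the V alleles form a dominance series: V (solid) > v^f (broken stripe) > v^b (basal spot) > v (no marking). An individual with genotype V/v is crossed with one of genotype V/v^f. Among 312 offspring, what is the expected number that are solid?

Cross: V/v × V/v^f
Allele dominance: V > v^f > v^b > v
Offspring genotypes: 1 V/V, 1 V/v^f, 1 V/v, 1 v^f/v
Phenotype counts: 3 solid, 1 broken stripe
solid: 3 out of 4 → fraction 3/4
Expected count = 3/4 × 312 = 234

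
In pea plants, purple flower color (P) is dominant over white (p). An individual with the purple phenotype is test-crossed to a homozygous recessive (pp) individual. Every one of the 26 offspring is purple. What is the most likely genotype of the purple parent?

Test cross: ? × pp
All offspring are purple.
If the unknown parent were heterozygous (Pp), about half of 26 offspring would be white; none are. The unknown parent is most likely homozygous dominant (PP).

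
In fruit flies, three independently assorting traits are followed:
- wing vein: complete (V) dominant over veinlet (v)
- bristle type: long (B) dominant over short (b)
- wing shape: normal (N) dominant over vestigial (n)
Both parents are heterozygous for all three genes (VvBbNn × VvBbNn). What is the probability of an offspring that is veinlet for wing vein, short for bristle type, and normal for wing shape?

Trihybrid cross: VvBbNn × VvBbNn
Each trait segregates independently with a 3:1 phenotypic ratio, so each gene contributes 3/4 (dominant) or 1/4 (recessive).
Target: veinlet (wing vein), short (bristle type), normal (wing shape)
Probability = product of independent per-trait probabilities
= 1/4 × 1/4 × 3/4 = 3/64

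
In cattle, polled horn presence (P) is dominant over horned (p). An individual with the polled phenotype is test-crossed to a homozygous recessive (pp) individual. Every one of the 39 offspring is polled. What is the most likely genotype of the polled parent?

Test cross: ? × pp
All offspring are polled.
If the unknown parent were heterozygous (Pp), about half of 39 offspring would be horned; none are. The unknown parent is most likely homozygous dominant (PP).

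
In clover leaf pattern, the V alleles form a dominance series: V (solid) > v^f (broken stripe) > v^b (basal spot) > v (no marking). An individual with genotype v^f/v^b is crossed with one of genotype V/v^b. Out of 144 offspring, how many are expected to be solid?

Cross: v^f/v^b × V/v^b
Allele dominance: V > v^f > v^b > v
Offspring genotypes: 1 V/v^f, 1 v^f/v^b, 1 V/v^b, 1 v^b/v^b
Phenotype counts: 2 solid, 1 broken stripe, 1 basal spot
solid: 2 out of 4 → fraction 1/2
Expected count = 1/2 × 144 = 72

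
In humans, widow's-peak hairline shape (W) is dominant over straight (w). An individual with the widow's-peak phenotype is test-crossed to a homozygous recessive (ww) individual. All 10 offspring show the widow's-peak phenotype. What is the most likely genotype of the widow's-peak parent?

Test cross: ? × ww
All offspring are widow's-peak.
If the unknown parent were heterozygous (Ww), about half of 10 offspring would be straight; none are. The unknown parent is most likely homozygous dominant (WW).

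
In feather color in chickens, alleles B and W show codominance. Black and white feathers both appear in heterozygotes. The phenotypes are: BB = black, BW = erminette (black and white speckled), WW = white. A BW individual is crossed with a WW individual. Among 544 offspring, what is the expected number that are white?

Punnett square for BW × WW:
Offspring genotypes: 2 BW, 2 WW
Phenotype counts: 2 erminette (black and white speckled), 2 white
white: 2 out of 4 → fraction 1/2
Expected count = 1/2 × 544 = 272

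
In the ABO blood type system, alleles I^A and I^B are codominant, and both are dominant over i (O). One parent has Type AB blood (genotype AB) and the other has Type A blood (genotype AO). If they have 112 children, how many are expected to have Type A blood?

Cross: AB × AO
Possible offspring genotypes: 1 AA, 1 AO, 1 AB, 1 BO
Blood type counts: 2 Type A, 1 Type AB, 1 Type B
Probability of Type A: 2/4 = 1/2
Expected count = 1/2 × 112 = 56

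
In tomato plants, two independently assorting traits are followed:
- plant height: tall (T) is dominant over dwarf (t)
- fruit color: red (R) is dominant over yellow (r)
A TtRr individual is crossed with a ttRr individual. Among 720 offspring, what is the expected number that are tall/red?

Dihybrid cross TtRr × ttRr — consider each gene separately:
plant height: Tt × tt → 2 Tt, 2 tt → 2 T_ : 2 tt (out of 4)
fruit color: Rr × Rr → 1 RR, 2 Rr, 1 rr → 3 R_ : 1 rr (out of 4)
Combine (counts out of 4 × 4 = 16): tall/red (T_R_) = 2×3 = 6; tall/yellow (T_rr) = 2×1 = 2; dwarf/red (ttR_) = 2×3 = 6; dwarf/yellow (ttrr) = 2×1 = 2
Phenotype counts (out of 16): 6 tall/red, 2 tall/yellow, 6 dwarf/red, 2 dwarf/yellow
tall/red: 6 out of 16 → fraction 3/8
Expected count = 3/8 × 720 = 270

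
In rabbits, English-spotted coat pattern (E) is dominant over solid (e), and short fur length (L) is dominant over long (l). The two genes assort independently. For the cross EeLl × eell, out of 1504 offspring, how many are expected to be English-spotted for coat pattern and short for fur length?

Dihybrid cross EeLl × eell — consider each gene separately:
coat pattern: Ee × ee → 2 Ee, 2 ee → 2 E_ : 2 ee (out of 4)
fur length: Ll × ll → 2 Ll, 2 ll → 2 L_ : 2 ll (out of 4)
Looking for: English-spotted (E_) and short (L_)
P(English-spotted) = 2/4, P(short) = 2/4
P(both) = 2/4 × 2/4 = 4/16 = 1/4
Expected count = 1/4 × 1504 = 376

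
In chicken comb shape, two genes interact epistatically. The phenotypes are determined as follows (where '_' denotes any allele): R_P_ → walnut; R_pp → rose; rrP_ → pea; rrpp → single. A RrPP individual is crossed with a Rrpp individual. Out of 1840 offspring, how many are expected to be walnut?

Cross: RrPP × Rrpp — consider each gene separately:
R gene: Rr × Rr → 1 RR, 2 Rr, 1 rr → 3 R_ : 1 rr (out of 4)
P gene: PP × pp → 4 Pp → 4 P_ (out of 4)
Genotype classes (out of 4 × 4 = 16): R_P_ = 3×4 = 12; rrP_ = 1×4 = 4
Apply the phenotype rules: R_P_ (12) → walnut; rrP_ (4) → pea
Phenotype counts (out of 16): 12 walnut, 4 pea
walnut: 12 out of 16 → fraction 3/4
Expected count = 3/4 × 1840 = 1380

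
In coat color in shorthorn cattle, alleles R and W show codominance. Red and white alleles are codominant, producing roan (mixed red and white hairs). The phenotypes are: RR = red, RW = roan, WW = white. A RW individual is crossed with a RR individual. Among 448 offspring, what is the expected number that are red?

Punnett square for RW × RR:
Offspring genotypes: 2 RR, 2 RW
Phenotype counts: 2 red, 2 roan
red: 2 out of 4 → fraction 1/2
Expected count = 1/2 × 448 = 224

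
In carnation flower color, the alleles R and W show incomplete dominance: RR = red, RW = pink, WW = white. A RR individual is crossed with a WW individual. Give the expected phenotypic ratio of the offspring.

Punnett square for RR × WW:
Offspring genotypes: 4 RW
Phenotype counts: 4 pink
Ratio: all pink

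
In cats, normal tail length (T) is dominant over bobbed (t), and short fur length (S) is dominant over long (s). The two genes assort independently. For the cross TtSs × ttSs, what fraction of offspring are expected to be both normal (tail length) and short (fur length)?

Dihybrid cross TtSs × ttSs — consider each gene separately:
tail length: Tt × tt → 2 Tt, 2 tt → 2 T_ : 2 tt (out of 4)
fur length: Ss × Ss → 1 SS, 2 Ss, 1 ss → 3 S_ : 1 ss (out of 4)
Looking for: normal (T_) and short (S_)
P(normal) = 2/4, P(short) = 3/4
P(both) = 2/4 × 3/4 = 6/16 = 3/8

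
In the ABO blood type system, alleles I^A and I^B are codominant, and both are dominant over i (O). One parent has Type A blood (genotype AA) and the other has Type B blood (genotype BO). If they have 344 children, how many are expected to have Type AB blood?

Cross: AA × BO
Possible offspring genotypes: 2 AB, 2 AO
Blood type counts: 2 Type AB, 2 Type A
Probability of Type AB: 2/4 = 1/2
Expected count = 1/2 × 344 = 172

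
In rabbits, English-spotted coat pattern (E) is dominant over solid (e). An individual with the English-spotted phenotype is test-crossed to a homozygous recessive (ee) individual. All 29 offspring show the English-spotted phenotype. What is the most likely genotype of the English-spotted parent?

Test cross: ? × ee
All offspring are English-spotted.
If the unknown parent were heterozygous (Ee), about half of 29 offspring would be solid; none are. The unknown parent is most likely homozygous dominant (EE).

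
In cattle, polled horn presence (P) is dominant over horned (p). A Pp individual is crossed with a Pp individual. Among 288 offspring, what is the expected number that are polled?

Punnett square for Pp × Pp:
Offspring genotypes: 1 PP, 2 Pp, 1 pp
polled: 3, horned: 1
polled: 3 out of 4 → fraction 3/4
Expected count = 3/4 × 288 = 216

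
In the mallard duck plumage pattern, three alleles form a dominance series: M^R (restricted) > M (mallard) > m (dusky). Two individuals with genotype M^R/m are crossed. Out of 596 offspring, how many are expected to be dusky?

Cross: M^R/m × M^R/m
Allele dominance: M^R > M > m
Offspring genotypes: 1 M^R/M^R, 2 M^R/m, 1 m/m
Phenotype counts: 3 restricted, 1 dusky
dusky: 1 out of 4 → fraction 1/4
Expected count = 1/4 × 596 = 149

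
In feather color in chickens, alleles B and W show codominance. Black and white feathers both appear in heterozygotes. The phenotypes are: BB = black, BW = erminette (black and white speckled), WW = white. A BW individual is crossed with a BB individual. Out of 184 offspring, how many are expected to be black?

Punnett square for BW × BB:
Offspring genotypes: 2 BB, 2 BW
Phenotype counts: 2 black, 2 erminette (black and white speckled)
black: 2 out of 4 → fraction 1/2
Expected count = 1/2 × 184 = 92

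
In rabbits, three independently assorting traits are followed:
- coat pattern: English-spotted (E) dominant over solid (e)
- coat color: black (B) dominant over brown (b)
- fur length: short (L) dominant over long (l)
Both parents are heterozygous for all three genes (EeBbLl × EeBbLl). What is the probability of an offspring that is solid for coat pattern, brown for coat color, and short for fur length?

Trihybrid cross: EeBbLl × EeBbLl
Each trait segregates independently with a 3:1 phenotypic ratio, so each gene contributes 3/4 (dominant) or 1/4 (recessive).
Target: solid (coat pattern), brown (coat color), short (fur length)
Probability = product of independent per-trait probabilities
= 1/4 × 1/4 × 3/4 = 3/64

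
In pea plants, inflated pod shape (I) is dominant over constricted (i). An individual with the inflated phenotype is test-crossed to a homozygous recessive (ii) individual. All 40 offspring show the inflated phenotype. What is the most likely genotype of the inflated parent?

Test cross: ? × ii
All offspring are inflated.
If the unknown parent were heterozygous (Ii), about half of 40 offspring would be constricted; none are. The unknown parent is most likely homozygous dominant (II).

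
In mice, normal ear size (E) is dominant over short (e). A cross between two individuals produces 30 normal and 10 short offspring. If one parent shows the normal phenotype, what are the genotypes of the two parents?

Observed offspring: 30 normal, 10 short
The observed ratio simplifies to 3:1. Short (ee) offspring appear, so each parent must contribute one e allele. The parent stated to show normal carries E, so it is Ee. The other parent is then either Ee or ee: Ee × ee would give a 1:1 split, whereas Ee × Ee gives 3:1 — matching the data. So both parents are heterozygous (Ee × Ee).
Parent genotypes: Ee × Ee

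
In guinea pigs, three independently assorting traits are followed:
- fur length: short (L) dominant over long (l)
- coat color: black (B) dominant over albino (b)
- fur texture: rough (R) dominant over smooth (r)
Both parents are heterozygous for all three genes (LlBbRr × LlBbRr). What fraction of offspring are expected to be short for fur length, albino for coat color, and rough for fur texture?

Trihybrid cross: LlBbRr × LlBbRr
Each trait segregates independently with a 3:1 phenotypic ratio, so each gene contributes 3/4 (dominant) or 1/4 (recessive).
Target: short (fur length), albino (coat color), rough (fur texture)
Probability = product of independent per-trait probabilities
= 3/4 × 1/4 × 3/4 = 9/64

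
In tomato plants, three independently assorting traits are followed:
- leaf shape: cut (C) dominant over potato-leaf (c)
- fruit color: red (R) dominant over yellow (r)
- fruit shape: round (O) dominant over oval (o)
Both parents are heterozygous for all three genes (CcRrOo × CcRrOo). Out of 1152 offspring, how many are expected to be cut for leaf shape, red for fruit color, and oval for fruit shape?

Trihybrid cross: CcRrOo × CcRrOo
Each trait segregates independently with a 3:1 phenotypic ratio, so each gene contributes 3/4 (dominant) or 1/4 (recessive).
Target: cut (leaf shape), red (fruit color), oval (fruit shape)
Probability = product of independent per-trait probabilities
= 3/4 × 3/4 × 1/4 = 9/64
Expected count = 9/64 × 1152 = 162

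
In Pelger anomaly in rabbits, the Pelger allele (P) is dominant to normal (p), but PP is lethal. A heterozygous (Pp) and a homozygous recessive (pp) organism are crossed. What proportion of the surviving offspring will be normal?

Cross: Pp × pp
Punnett square offspring (before lethality): 2 Pp, 2 pp
No PP offspring are produced in this cross.
normal: 2 out of 4
Probability: 2/4 = 1/2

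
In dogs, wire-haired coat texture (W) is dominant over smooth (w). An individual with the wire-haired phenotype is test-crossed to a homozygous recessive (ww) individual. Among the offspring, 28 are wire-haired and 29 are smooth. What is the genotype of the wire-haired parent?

Test cross: ? × ww
Offspring: 28 wire-haired, 29 smooth — approximately 1:1.
A 1:1 ratio in a test cross indicates the unknown parent is heterozygous (Ww).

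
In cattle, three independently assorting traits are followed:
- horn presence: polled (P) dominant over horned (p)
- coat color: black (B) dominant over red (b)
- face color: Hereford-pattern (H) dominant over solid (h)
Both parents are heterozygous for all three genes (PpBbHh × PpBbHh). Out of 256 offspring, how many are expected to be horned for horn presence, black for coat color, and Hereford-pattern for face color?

Trihybrid cross: PpBbHh × PpBbHh
Each trait segregates independently with a 3:1 phenotypic ratio, so each gene contributes 3/4 (dominant) or 1/4 (recessive).
Target: horned (horn presence), black (coat color), Hereford-pattern (face color)
Probability = product of independent per-trait probabilities
= 1/4 × 3/4 × 3/4 = 9/64
Expected count = 9/64 × 256 = 36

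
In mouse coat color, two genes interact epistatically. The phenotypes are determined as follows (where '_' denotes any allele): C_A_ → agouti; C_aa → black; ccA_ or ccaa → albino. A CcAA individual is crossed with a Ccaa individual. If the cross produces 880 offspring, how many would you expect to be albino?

Cross: CcAA × Ccaa — consider each gene separately:
C gene: Cc × Cc → 1 CC, 2 Cc, 1 cc → 3 C_ : 1 cc (out of 4)
A gene: AA × aa → 4 Aa → 4 A_ (out of 4)
Genotype classes (out of 4 × 4 = 16): C_A_ = 3×4 = 12; ccA_ = 1×4 = 4
Apply the phenotype rules: C_A_ (12) → agouti; ccA_ (4) → albino
Phenotype counts (out of 16): 12 agouti, 4 albino
albino: 4 out of 16 → fraction 1/4
Expected count = 1/4 × 880 = 220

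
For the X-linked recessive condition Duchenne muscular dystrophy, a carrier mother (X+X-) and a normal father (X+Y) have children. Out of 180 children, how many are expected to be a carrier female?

Cross: X+X- × X+Y
Offspring: 1 X+X+, 1 X+Y, 1 X+X-, 1 X-Y
Probability of a carrier female: 1/4
Expected count = 1/4 × 180 = 45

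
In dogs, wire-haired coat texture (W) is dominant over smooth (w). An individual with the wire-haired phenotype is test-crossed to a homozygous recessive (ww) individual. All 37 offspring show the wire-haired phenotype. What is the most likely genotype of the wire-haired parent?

Test cross: ? × ww
All offspring are wire-haired.
If the unknown parent were heterozygous (Ww), about half of 37 offspring would be smooth; none are. The unknown parent is most likely homozygous dominant (WW).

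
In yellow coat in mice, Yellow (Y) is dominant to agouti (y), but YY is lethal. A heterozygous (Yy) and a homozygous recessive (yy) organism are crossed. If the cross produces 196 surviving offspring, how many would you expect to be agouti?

Cross: Yy × yy
Punnett square offspring (before lethality): 2 Yy, 2 yy
No YY offspring are produced in this cross.
agouti: 2 out of 4 → fraction 1/2
Expected count = 1/2 × 196 = 98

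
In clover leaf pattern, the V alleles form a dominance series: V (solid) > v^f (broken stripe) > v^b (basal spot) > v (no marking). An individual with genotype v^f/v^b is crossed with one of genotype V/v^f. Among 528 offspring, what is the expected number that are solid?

Cross: v^f/v^b × V/v^f
Allele dominance: V > v^f > v^b > v
Offspring genotypes: 1 V/v^f, 1 v^f/v^f, 1 V/v^b, 1 v^f/v^b
Phenotype counts: 2 solid, 2 broken stripe
solid: 2 out of 4 → fraction 1/2
Expected count = 1/2 × 528 = 264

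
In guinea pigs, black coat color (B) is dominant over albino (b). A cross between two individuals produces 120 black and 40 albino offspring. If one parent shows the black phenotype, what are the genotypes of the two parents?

Observed offspring: 120 black, 40 albino
The observed ratio simplifies to 3:1. Albino (bb) offspring appear, so each parent must contribute one b allele. The parent stated to show black carries B, so it is Bb. The other parent is then either Bb or bb: Bb × bb would give a 1:1 split, whereas Bb × Bb gives 3:1 — matching the data. So both parents are heterozygous (Bb × Bb).
Parent genotypes: Bb × Bb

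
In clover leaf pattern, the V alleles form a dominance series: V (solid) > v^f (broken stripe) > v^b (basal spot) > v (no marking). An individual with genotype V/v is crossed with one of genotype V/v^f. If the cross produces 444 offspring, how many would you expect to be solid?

Cross: V/v × V/v^f
Allele dominance: V > v^f > v^b > v
Offspring genotypes: 1 V/V, 1 V/v^f, 1 V/v, 1 v^f/v
Phenotype counts: 3 solid, 1 broken stripe
solid: 3 out of 4 → fraction 3/4
Expected count = 3/4 × 444 = 333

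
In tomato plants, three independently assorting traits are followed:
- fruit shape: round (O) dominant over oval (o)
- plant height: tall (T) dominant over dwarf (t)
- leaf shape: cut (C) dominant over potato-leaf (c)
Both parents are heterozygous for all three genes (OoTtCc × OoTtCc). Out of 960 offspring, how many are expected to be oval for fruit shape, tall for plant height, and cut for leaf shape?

Trihybrid cross: OoTtCc × OoTtCc
Each trait segregates independently with a 3:1 phenotypic ratio, so each gene contributes 3/4 (dominant) or 1/4 (recessive).
Target: oval (fruit shape), tall (plant height), cut (leaf shape)
Probability = product of independent per-trait probabilities
= 1/4 × 3/4 × 3/4 = 9/64
Expected count = 9/64 × 960 = 135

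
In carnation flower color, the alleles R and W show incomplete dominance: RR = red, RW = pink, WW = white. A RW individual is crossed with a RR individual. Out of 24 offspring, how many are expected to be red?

Punnett square for RW × RR:
Offspring genotypes: 2 RR, 2 RW
Phenotype counts: 2 red, 2 pink
red: 2 out of 4 → fraction 1/2
Expected count = 1/2 × 24 = 12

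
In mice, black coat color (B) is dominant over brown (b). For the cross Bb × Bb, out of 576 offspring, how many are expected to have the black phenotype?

Punnett square for Bb × Bb:
Offspring genotypes: 1 BB, 2 Bb, 1 bb
Total offspring: 4
Count with target: 3
Probability: 3/4
Expected count = 3/4 × 576 = 432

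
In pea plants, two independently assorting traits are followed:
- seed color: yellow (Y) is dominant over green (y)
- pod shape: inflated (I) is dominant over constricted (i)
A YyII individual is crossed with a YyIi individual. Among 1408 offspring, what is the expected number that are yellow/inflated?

Dihybrid cross YyII × YyIi — consider each gene separately:
seed color: Yy × Yy → 1 YY, 2 Yy, 1 yy → 3 Y_ : 1 yy (out of 4)
pod shape: II × Ii → 2 II, 2 Ii → 4 I_ (out of 4)
Combine (counts out of 4 × 4 = 16): yellow/inflated (Y_I_) = 3×4 = 12; green/inflated (yyI_) = 1×4 = 4
Phenotype counts (out of 16): 12 yellow/inflated, 4 green/inflated
yellow/inflated: 12 out of 16 → fraction 3/4
Expected count = 3/4 × 1408 = 1056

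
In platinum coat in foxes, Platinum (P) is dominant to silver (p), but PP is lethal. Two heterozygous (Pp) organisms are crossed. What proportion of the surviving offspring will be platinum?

Cross: Pp × Pp
Punnett square offspring (before lethality): 1 PP, 2 Pp, 1 pp
The PP genotype is lethal (embryos die); surviving offspring: 2 Pp, 1 pp
platinum: 2 out of 3
Probability: 2/3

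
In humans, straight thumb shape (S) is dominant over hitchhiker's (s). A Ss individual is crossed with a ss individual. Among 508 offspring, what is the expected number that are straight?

Punnett square for Ss × ss:
Offspring genotypes: 2 Ss, 2 ss
straight: 2, hitchhiker's: 2
straight: 2 out of 4 → fraction 1/2
Expected count = 1/2 × 508 = 254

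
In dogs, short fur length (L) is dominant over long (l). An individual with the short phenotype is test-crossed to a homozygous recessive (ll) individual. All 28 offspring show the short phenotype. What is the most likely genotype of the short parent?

Test cross: ? × ll
All offspring are short.
If the unknown parent were heterozygous (Ll), about half of 28 offspring would be long; none are. The unknown parent is most likely homozygous dominant (LL).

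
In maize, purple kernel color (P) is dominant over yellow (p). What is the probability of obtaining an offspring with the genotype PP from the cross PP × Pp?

Punnett square for PP × Pp:
Offspring genotypes: 2 PP, 2 Pp
Total offspring: 4
Count with target: 2
Probability: 2/4 = 1/2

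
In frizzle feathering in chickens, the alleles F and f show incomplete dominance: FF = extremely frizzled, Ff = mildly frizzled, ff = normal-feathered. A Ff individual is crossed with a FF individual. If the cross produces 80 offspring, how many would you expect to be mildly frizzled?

Punnett square for Ff × FF:
Offspring genotypes: 2 FF, 2 Ff
Phenotype counts: 2 extremely frizzled, 2 mildly frizzled
mildly frizzled: 2 out of 4 → fraction 1/2
Expected count = 1/2 × 80 = 40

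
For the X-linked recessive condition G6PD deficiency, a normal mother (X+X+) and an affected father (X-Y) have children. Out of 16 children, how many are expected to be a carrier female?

Cross: X+X+ × X-Y
Offspring: 2 X+X-, 2 X+Y
Probability of a carrier female: 2/4 = 1/2
Expected count = 1/2 × 16 = 8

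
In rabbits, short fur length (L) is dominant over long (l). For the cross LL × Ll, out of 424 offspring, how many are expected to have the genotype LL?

Punnett square for LL × Ll:
Offspring genotypes: 2 LL, 2 Ll
Total offspring: 4
Count with target: 2
Probability: 2/4 = 1/2
Expected count = 1/2 × 424 = 212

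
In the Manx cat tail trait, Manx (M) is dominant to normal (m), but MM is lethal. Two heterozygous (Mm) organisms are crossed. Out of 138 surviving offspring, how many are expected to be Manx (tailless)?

Cross: Mm × Mm
Punnett square offspring (before lethality): 1 MM, 2 Mm, 1 mm
The MM genotype is lethal (embryos die); surviving offspring: 2 Mm, 1 mm
Manx (tailless): 2 out of 3 → fraction 2/3
Expected count = 2/3 × 138 = 92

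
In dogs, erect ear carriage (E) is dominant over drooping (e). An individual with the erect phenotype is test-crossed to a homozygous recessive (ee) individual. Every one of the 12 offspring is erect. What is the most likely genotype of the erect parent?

Test cross: ? × ee
All offspring are erect.
If the unknown parent were heterozygous (Ee), about half of 12 offspring would be drooping; none are. The unknown parent is most likely homozygous dominant (EE).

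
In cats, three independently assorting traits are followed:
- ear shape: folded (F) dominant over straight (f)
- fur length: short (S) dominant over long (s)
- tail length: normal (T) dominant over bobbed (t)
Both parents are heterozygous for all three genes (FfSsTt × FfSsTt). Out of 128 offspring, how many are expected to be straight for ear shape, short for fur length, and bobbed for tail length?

Trihybrid cross: FfSsTt × FfSsTt
Each trait segregates independently with a 3:1 phenotypic ratio, so each gene contributes 3/4 (dominant) or 1/4 (recessive).
Target: straight (ear shape), short (fur length), bobbed (tail length)
Probability = product of independent per-trait probabilities
= 1/4 × 3/4 × 1/4 = 3/64
Expected count = 3/64 × 128 = 6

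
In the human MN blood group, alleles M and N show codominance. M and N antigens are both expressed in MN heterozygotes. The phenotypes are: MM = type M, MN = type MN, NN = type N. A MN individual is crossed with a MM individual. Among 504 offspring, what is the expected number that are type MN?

Punnett square for MN × MM:
Offspring genotypes: 2 MM, 2 MN
Phenotype counts: 2 type M, 2 type MN
type MN: 2 out of 4 → fraction 1/2
Expected count = 1/2 × 504 = 252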